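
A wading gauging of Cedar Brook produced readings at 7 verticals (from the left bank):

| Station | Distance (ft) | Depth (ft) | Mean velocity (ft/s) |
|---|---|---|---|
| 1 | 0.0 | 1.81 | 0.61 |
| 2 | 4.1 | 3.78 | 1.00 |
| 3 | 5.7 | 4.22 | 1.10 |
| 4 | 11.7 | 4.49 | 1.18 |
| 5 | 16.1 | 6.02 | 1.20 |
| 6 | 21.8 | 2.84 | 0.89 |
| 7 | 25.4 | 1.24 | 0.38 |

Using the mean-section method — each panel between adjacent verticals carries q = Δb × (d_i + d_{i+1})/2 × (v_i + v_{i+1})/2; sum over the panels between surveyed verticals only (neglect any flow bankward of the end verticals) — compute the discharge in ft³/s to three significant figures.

Panel 1-2: Δb = 4.1 ft, d̄ = (1.81+3.78)/2 = 2.795, v̄ = (0.61+1.00)/2 = 0.805 → q = 4.1×2.795×0.805 = 9.225 ft³/s
Panel 2-3: Δb = 1.6 ft, d̄ = (3.78+4.22)/2 = 4, v̄ = (1.00+1.10)/2 = 1.05 → q = 1.6×4×1.05 = 6.720 ft³/s
Panel 3-4: Δb = 6 ft, d̄ = (4.22+4.49)/2 = 4.355, v̄ = (1.10+1.18)/2 = 1.14 → q = 6×4.355×1.14 = 29.79 ft³/s
Panel 4-5: Δb = 4.4 ft, d̄ = (4.49+6.02)/2 = 5.255, v̄ = (1.18+1.20)/2 = 1.19 → q = 4.4×5.255×1.19 = 27.52 ft³/s
Panel 5-6: Δb = 5.7 ft, d̄ = (6.02+2.84)/2 = 4.43, v̄ = (1.20+0.89)/2 = 1.045 → q = 5.7×4.43×1.045 = 26.39 ft³/s
Panel 6-7: Δb = 3.6 ft, d̄ = (2.84+1.24)/2 = 2.04, v̄ = (0.89+0.38)/2 = 0.635 → q = 3.6×2.04×0.635 = 4.663 ft³/s
Q = Σ q = 104.3 ft³/s

104 ft³/s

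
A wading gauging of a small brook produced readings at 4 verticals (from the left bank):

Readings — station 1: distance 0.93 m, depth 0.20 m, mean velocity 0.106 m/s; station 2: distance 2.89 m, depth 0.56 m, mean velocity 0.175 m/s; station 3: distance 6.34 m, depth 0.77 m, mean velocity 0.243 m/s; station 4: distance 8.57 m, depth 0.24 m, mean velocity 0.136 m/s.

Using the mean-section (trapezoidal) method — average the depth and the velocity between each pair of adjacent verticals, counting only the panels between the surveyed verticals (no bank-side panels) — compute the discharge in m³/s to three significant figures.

Panel 1-2: Δb = 1.96 m, d̄ = (0.20+0.56)/2 = 0.38, v̄ = (0.106+0.175)/2 = 0.1405 → q = 1.96×0.38×0.1405 = 0.1046 m³/s
Panel 2-3: Δb = 3.45 m, d̄ = (0.56+0.77)/2 = 0.665, v̄ = (0.175+0.243)/2 = 0.209 → q = 3.45×0.665×0.209 = 0.4795 m³/s
Panel 3-4: Δb = 2.23 m, d̄ = (0.77+0.24)/2 = 0.505, v̄ = (0.243+0.136)/2 = 0.1895 → q = 2.23×0.505×0.1895 = 0.2134 m³/s
Q = Σ q = 0.7975 m³/s

0.798 m³/s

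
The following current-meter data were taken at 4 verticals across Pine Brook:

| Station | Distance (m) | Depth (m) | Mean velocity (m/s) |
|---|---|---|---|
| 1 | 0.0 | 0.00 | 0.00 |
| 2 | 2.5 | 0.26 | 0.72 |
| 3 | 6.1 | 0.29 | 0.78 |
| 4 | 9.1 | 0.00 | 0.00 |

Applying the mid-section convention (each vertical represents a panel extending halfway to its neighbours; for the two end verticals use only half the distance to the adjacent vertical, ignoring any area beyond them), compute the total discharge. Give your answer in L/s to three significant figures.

w_2 = (6.1 − 0.0)/2 = 3.05 m; q_2 = 0.72 × 0.26 × 3.05 = 0.5710 m³/s
w_3 = (9.1 − 2.5)/2 = 3.3 m; q_3 = 0.78 × 0.29 × 3.3 = 0.7465 m³/s
Stations 1, 4 contribute zero (depth or velocity is 0).
Q = Σ qᵢ = 1.317 m³/s
= 1.317 × 1000 = 1317 L/s

1320 L/s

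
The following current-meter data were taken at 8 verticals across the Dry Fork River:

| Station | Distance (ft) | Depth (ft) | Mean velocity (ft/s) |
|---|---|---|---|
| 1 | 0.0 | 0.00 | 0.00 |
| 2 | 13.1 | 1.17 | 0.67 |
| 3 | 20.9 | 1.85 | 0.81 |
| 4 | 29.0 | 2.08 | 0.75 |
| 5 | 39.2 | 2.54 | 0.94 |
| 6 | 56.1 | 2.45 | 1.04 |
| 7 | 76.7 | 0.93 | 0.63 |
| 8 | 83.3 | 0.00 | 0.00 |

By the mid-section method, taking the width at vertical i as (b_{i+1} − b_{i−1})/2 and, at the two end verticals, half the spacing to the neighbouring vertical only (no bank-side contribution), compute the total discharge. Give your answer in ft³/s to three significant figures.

w_2 = (20.9 − 0.0)/2 = 10.45 ft; q_2 = 0.67 × 1.17 × 10.45 = 8.192 ft³/s
w_3 = (29.0 − 13.1)/2 = 7.95 ft; q_3 = 0.81 × 1.85 × 7.95 = 11.91 ft³/s
w_4 = (39.2 − 20.9)/2 = 9.15 ft; q_4 = 0.75 × 2.08 × 9.15 = 14.27 ft³/s
w_5 = (56.1 − 29.0)/2 = 13.55 ft; q_5 = 0.94 × 2.54 × 13.55 = 32.35 ft³/s
w_6 = (76.7 − 39.2)/2 = 18.75 ft; q_6 = 1.04 × 2.45 × 18.75 = 47.78 ft³/s
w_7 = (83.3 − 56.1)/2 = 13.6 ft; q_7 = 0.63 × 0.93 × 13.6 = 7.968 ft³/s
Stations 1, 8 contribute zero (depth or velocity is 0).
Q = Σ qᵢ = 122.5 ft³/s

122 ft³/s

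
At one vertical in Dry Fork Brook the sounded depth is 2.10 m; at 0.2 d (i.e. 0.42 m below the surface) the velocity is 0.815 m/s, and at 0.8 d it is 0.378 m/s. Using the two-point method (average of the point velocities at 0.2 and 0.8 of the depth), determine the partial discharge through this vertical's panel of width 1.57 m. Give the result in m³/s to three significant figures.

v̄ = (0.815 + 0.378) / 2 = 0.5965 m/s
q = v̄ × d × w = 0.5965 × 2.10 × 1.57 = 1.967 m³/s

1.97 m³/s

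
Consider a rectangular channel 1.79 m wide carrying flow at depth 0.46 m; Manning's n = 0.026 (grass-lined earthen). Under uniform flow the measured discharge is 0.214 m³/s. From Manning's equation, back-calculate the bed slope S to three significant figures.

0.000224

A = b·y = 1.79 × 0.46 = 0.8234 m²
P = b + 2y = 1.79 + 2×0.46 = 2.710 m
R = A/P = 0.8234/2.710 = 0.3038 m
S = (Q·n / (1·A·R^(2/3)))² = (0.214×0.026 / (1×0.8234×0.4520))² = 0.0002235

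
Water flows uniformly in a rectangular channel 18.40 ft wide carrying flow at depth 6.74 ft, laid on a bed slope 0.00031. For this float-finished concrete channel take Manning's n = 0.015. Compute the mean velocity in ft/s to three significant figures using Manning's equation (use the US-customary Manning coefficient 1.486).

4.31 ft/s

A = b·y = 18.40 × 6.74 = 124.0 ft²
P = b + 2y = 18.40 + 2×6.74 = 31.88 ft
R = A/P = 124.0/31.88 = 3.890 ft
Q = (1.486/n)·A·R^(2/3)·S^(1/2) = (1.486/0.015) × 124.0 × 3.890^(2/3) × 0.00031^(1/2) = 535.0 ft³/s
V = Q/A = 535.0/124.0 = 4.314 ft/s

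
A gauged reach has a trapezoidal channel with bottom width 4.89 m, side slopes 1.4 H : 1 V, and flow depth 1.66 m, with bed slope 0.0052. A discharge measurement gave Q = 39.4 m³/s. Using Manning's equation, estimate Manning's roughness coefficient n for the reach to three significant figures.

A = (b + z·y)·y = (4.89 + 1.4×1.66)×1.66 = 11.98 m²
P = b + 2y√(1+z²) = 4.89 + 2×1.66×√(1+1.4²) = 10.60 m
R = A/P = 11.98/10.60 = 1.130 m
n = (1/Q)·A·R^(2/3)·S^(1/2) = (1/39.4) × 11.98 × 1.085 × 0.07211 = 0.02377

0.0238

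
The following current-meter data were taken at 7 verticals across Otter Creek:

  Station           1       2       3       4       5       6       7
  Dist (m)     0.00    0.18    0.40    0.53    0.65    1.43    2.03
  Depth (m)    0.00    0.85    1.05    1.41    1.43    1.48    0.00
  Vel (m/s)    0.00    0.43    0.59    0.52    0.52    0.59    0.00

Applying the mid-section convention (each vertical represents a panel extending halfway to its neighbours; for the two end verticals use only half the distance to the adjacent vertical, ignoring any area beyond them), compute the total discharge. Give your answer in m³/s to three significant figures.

w_2 = (0.40 − 0.00)/2 = 0.2 m; q_2 = 0.43 × 0.85 × 0.2 = 0.07310 m³/s
w_3 = (0.53 − 0.18)/2 = 0.175 m; q_3 = 0.59 × 1.05 × 0.175 = 0.1084 m³/s
w_4 = (0.65 − 0.40)/2 = 0.125 m; q_4 = 0.52 × 1.41 × 0.125 = 0.09165 m³/s
w_5 = (1.43 − 0.53)/2 = 0.45 m; q_5 = 0.52 × 1.43 × 0.45 = 0.3346 m³/s
w_6 = (2.03 − 0.65)/2 = 0.69 m; q_6 = 0.59 × 1.48 × 0.69 = 0.6025 m³/s
Stations 1, 7 contribute zero (depth or velocity is 0).
Q = Σ qᵢ = 1.210 m³/s

1.21 m³/s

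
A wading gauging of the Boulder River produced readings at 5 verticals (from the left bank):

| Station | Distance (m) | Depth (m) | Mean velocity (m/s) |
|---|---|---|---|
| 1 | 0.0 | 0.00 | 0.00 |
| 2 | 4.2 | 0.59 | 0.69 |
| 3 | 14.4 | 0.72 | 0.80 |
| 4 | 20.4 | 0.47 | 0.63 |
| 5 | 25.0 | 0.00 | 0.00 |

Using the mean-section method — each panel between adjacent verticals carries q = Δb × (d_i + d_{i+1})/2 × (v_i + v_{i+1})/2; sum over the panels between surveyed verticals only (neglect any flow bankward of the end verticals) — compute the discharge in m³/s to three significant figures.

8.30 m³/s

Panel 1-2: Δb = 4.2 m, d̄ = (0.00+0.59)/2 = 0.295, v̄ = (0.00+0.69)/2 = 0.345 → q = 4.2×0.295×0.345 = 0.4275 m³/s
Panel 2-3: Δb = 10.2 m, d̄ = (0.59+0.72)/2 = 0.655, v̄ = (0.69+0.80)/2 = 0.745 → q = 10.2×0.655×0.745 = 4.977 m³/s
Panel 3-4: Δb = 6 m, d̄ = (0.72+0.47)/2 = 0.595, v̄ = (0.80+0.63)/2 = 0.715 → q = 6×0.595×0.715 = 2.553 m³/s
Panel 4-5: Δb = 4.6 m, d̄ = (0.47+0.00)/2 = 0.235, v̄ = (0.63+0.00)/2 = 0.315 → q = 4.6×0.235×0.315 = 0.3405 m³/s
Q = Σ q = 8.298 m³/s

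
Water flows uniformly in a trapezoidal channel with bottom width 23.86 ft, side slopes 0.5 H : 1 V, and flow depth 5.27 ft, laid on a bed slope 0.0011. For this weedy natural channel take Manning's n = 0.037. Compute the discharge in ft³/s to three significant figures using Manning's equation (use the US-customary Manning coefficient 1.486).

A = (b + z·y)·y = (23.86 + 0.5×5.27)×5.27 = 139.6 ft²
P = b + 2y√(1+z²) = 23.86 + 2×5.27×√(1+0.5²) = 35.64 ft
R = A/P = 139.6/35.64 = 3.917 ft
Q = (1.486/n)·A·R^(2/3)·S^(1/2) = (1.486/0.037) × 139.6 × 3.917^(2/3) × 0.0011^(1/2) = 462.2 ft³/s

462 ft³/s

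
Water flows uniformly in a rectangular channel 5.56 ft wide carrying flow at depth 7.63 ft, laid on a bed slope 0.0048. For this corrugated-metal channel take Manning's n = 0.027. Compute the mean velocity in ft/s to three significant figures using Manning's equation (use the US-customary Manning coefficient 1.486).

A = b·y = 5.56 × 7.63 = 42.42 ft²
P = b + 2y = 5.56 + 2×7.63 = 20.82 ft
R = A/P = 42.42/20.82 = 2.038 ft
Q = (1.486/n)·A·R^(2/3)·S^(1/2) = (1.486/0.027) × 42.42 × 2.038^(2/3) × 0.0048^(1/2) = 260.0 ft³/s
V = Q/A = 260.0/42.42 = 6.129 ft/s

6.13 ft/s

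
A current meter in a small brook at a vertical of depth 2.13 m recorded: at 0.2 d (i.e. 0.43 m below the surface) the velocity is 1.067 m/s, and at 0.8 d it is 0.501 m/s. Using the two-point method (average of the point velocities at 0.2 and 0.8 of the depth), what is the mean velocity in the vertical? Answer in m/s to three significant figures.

v̄ = (1.067 + 0.501) / 2 = 0.7840 m/s

0.784 m/s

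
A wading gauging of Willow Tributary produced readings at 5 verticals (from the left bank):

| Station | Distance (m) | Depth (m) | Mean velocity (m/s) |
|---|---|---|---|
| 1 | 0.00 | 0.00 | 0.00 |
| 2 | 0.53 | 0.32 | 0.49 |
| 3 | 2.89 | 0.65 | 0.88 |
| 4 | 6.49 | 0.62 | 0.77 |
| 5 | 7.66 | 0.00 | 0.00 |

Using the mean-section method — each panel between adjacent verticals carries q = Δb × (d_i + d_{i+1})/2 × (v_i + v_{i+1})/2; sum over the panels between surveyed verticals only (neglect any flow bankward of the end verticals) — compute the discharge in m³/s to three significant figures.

2.83 m³/s

Panel 1-2: Δb = 0.53 m, d̄ = (0.00+0.32)/2 = 0.16, v̄ = (0.00+0.49)/2 = 0.245 → q = 0.53×0.16×0.245 = 0.02078 m³/s
Panel 2-3: Δb = 2.36 m, d̄ = (0.32+0.65)/2 = 0.485, v̄ = (0.49+0.88)/2 = 0.685 → q = 2.36×0.485×0.685 = 0.7841 m³/s
Panel 3-4: Δb = 3.6 m, d̄ = (0.65+0.62)/2 = 0.635, v̄ = (0.88+0.77)/2 = 0.825 → q = 3.6×0.635×0.825 = 1.886 m³/s
Panel 4-5: Δb = 1.17 m, d̄ = (0.62+0.00)/2 = 0.31, v̄ = (0.77+0.00)/2 = 0.385 → q = 1.17×0.31×0.385 = 0.1396 m³/s
Q = Σ q = 2.830 m³/s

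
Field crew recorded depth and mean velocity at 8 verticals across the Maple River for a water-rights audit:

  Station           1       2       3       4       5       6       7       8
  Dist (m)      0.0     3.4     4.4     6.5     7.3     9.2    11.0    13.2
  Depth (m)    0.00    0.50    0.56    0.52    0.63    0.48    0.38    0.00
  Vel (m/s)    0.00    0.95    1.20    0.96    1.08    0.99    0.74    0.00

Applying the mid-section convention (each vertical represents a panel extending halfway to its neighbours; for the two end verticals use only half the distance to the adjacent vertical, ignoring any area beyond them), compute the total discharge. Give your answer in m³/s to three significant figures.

w_2 = (4.4 − 0.0)/2 = 2.2 m; q_2 = 0.95 × 0.50 × 2.2 = 1.045 m³/s
w_3 = (6.5 − 3.4)/2 = 1.55 m; q_3 = 1.20 × 0.56 × 1.55 = 1.042 m³/s
w_4 = (7.3 − 4.4)/2 = 1.45 m; q_4 = 0.96 × 0.52 × 1.45 = 0.7238 m³/s
w_5 = (9.2 − 6.5)/2 = 1.35 m; q_5 = 1.08 × 0.63 × 1.35 = 0.9185 m³/s
w_6 = (11.0 − 7.3)/2 = 1.85 m; q_6 = 0.99 × 0.48 × 1.85 = 0.8791 m³/s
w_7 = (13.2 − 9.2)/2 = 2 m; q_7 = 0.74 × 0.38 × 2 = 0.5624 m³/s
Stations 1, 8 contribute zero (depth or velocity is 0).
Q = Σ qᵢ = 5.171 m³/s

5.17 m³/s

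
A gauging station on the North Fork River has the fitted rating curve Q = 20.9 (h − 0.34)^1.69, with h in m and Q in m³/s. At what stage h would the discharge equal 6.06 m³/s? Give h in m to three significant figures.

h − h₀ = (Q/C)^(1/b) = (6.06/20.9)^(1/1.69) = 0.4807 m
h = 0.34 + 0.4807 = 0.8207 m

0.821 m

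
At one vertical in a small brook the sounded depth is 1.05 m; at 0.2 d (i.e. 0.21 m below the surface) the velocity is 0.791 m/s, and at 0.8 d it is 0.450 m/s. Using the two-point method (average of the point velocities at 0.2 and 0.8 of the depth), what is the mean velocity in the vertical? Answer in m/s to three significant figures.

0.621 m/s

v̄ = (0.791 + 0.450) / 2 = 0.6205 m/s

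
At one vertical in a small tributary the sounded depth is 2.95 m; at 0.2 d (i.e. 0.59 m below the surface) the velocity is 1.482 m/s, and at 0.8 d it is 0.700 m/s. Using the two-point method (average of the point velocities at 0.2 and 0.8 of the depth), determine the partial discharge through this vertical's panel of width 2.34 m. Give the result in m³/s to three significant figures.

7.53 m³/s

v̄ = (1.482 + 0.700) / 2 = 1.091 m/s
q = v̄ × d × w = 1.091 × 2.95 × 2.34 = 7.531 m³/s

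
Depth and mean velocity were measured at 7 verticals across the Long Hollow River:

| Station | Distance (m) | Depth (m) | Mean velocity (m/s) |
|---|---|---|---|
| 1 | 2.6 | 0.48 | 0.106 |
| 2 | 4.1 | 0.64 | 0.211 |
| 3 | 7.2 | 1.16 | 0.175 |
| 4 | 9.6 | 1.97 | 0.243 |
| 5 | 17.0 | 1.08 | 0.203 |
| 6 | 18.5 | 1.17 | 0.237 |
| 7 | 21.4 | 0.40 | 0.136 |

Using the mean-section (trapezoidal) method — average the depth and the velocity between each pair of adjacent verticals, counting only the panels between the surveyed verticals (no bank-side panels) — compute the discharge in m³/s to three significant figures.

4.77 m³/s

Panel 1-2: Δb = 1.5 m, d̄ = (0.48+0.64)/2 = 0.56, v̄ = (0.106+0.211)/2 = 0.1585 → q = 1.5×0.56×0.1585 = 0.1331 m³/s
Panel 2-3: Δb = 3.1 m, d̄ = (0.64+1.16)/2 = 0.9, v̄ = (0.211+0.175)/2 = 0.193 → q = 3.1×0.9×0.193 = 0.5385 m³/s
Panel 3-4: Δb = 2.4 m, d̄ = (1.16+1.97)/2 = 1.565, v̄ = (0.175+0.243)/2 = 0.209 → q = 2.4×1.565×0.209 = 0.7850 m³/s
Panel 4-5: Δb = 7.4 m, d̄ = (1.97+1.08)/2 = 1.525, v̄ = (0.243+0.203)/2 = 0.223 → q = 7.4×1.525×0.223 = 2.517 m³/s
Panel 5-6: Δb = 1.5 m, d̄ = (1.08+1.17)/2 = 1.125, v̄ = (0.203+0.237)/2 = 0.22 → q = 1.5×1.125×0.22 = 0.3713 m³/s
Panel 6-7: Δb = 2.9 m, d̄ = (1.17+0.40)/2 = 0.785, v̄ = (0.237+0.136)/2 = 0.1865 → q = 2.9×0.785×0.1865 = 0.4246 m³/s
Q = Σ q = 4.769 m³/s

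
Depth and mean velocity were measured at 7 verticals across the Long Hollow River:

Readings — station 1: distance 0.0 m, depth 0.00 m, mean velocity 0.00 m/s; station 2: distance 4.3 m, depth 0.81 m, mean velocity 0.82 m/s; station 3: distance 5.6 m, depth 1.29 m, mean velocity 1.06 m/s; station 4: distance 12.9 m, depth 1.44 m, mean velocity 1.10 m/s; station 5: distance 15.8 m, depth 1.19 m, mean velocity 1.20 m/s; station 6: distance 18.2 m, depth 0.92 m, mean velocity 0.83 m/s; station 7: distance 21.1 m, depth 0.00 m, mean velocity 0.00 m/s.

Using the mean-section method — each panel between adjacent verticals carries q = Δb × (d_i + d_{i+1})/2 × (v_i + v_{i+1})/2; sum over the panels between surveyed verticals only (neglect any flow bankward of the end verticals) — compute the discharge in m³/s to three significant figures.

Panel 1-2: Δb = 4.3 m, d̄ = (0.00+0.81)/2 = 0.405, v̄ = (0.00+0.82)/2 = 0.41 → q = 4.3×0.405×0.41 = 0.7140 m³/s
Panel 2-3: Δb = 1.3 m, d̄ = (0.81+1.29)/2 = 1.05, v̄ = (0.82+1.06)/2 = 0.94 → q = 1.3×1.05×0.94 = 1.283 m³/s
Panel 3-4: Δb = 7.3 m, d̄ = (1.29+1.44)/2 = 1.365, v̄ = (1.06+1.10)/2 = 1.08 → q = 7.3×1.365×1.08 = 10.76 m³/s
Panel 4-5: Δb = 2.9 m, d̄ = (1.44+1.19)/2 = 1.315, v̄ = (1.10+1.20)/2 = 1.15 → q = 2.9×1.315×1.15 = 4.386 m³/s
Panel 5-6: Δb = 2.4 m, d̄ = (1.19+0.92)/2 = 1.055, v̄ = (1.20+0.83)/2 = 1.015 → q = 2.4×1.055×1.015 = 2.570 m³/s
Panel 6-7: Δb = 2.9 m, d̄ = (0.92+0.00)/2 = 0.46, v̄ = (0.83+0.00)/2 = 0.415 → q = 2.9×0.46×0.415 = 0.5536 m³/s
Q = Σ q = 20.27 m³/s

20.3 m³/s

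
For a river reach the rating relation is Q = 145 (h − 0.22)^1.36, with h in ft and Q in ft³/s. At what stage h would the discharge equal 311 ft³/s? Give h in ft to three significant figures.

1.97 ft

h − h₀ = (Q/C)^(1/b) = (311/145)^(1/1.36) = 1.753 ft
h = 0.22 + 1.753 = 1.973 ft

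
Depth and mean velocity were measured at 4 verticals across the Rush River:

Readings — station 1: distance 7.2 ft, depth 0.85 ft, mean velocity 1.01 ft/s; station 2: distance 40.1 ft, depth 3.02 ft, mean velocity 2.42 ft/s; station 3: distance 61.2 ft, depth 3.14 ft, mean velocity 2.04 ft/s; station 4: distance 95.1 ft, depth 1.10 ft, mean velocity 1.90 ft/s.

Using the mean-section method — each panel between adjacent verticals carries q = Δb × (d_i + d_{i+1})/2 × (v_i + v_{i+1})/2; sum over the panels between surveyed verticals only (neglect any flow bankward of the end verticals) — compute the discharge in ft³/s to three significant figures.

Panel 1-2: Δb = 32.9 ft, d̄ = (0.85+3.02)/2 = 1.935, v̄ = (1.01+2.42)/2 = 1.715 → q = 32.9×1.935×1.715 = 109.2 ft³/s
Panel 2-3: Δb = 21.1 ft, d̄ = (3.02+3.14)/2 = 3.08, v̄ = (2.42+2.04)/2 = 2.23 → q = 21.1×3.08×2.23 = 144.9 ft³/s
Panel 3-4: Δb = 33.9 ft, d̄ = (3.14+1.10)/2 = 2.12, v̄ = (2.04+1.90)/2 = 1.97 → q = 33.9×2.12×1.97 = 141.6 ft³/s
Q = Σ q = 395.7 ft³/s

396 ft³/s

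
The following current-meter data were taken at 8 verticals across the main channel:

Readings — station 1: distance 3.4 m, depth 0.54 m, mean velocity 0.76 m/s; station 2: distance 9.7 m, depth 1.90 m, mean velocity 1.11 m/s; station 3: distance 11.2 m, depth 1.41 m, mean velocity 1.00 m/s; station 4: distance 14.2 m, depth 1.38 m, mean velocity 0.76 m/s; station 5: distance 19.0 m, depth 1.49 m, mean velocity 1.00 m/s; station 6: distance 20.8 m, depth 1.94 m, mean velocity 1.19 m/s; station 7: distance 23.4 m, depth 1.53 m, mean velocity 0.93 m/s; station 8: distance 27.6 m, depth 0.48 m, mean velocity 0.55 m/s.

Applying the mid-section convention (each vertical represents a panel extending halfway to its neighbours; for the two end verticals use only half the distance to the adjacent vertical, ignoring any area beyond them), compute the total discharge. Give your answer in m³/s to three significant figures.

w_1 = (9.7 − 3.4)/2 = 3.15 m; q_1 = 0.76 × 0.54 × 3.15 = 1.293 m³/s
w_2 = (11.2 − 3.4)/2 = 3.9 m; q_2 = 1.11 × 1.90 × 3.9 = 8.225 m³/s
w_3 = (14.2 − 9.7)/2 = 2.25 m; q_3 = 1.00 × 1.41 × 2.25 = 3.173 m³/s
w_4 = (19.0 − 11.2)/2 = 3.9 m; q_4 = 0.76 × 1.38 × 3.9 = 4.090 m³/s
w_5 = (20.8 − 14.2)/2 = 3.3 m; q_5 = 1.00 × 1.49 × 3.3 = 4.917 m³/s
w_6 = (23.4 − 19.0)/2 = 2.2 m; q_6 = 1.19 × 1.94 × 2.2 = 5.079 m³/s
w_7 = (27.6 − 20.8)/2 = 3.4 m; q_7 = 0.93 × 1.53 × 3.4 = 4.838 m³/s
w_8 = (27.6 − 23.4)/2 = 2.1 m; q_8 = 0.55 × 0.48 × 2.1 = 0.5544 m³/s
Q = Σ qᵢ = 32.17 m³/s

32.2 m³/s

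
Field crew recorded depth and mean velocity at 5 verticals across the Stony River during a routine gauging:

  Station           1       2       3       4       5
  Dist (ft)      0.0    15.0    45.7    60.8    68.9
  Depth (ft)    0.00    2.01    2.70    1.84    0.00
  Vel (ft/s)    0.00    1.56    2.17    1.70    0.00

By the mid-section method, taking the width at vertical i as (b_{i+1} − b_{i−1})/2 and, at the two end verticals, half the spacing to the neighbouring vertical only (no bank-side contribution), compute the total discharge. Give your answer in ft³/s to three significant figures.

w_2 = (45.7 − 0.0)/2 = 22.85 ft; q_2 = 1.56 × 2.01 × 22.85 = 71.65 ft³/s
w_3 = (60.8 − 15.0)/2 = 22.9 ft; q_3 = 2.17 × 2.70 × 22.9 = 134.2 ft³/s
w_4 = (68.9 − 45.7)/2 = 11.6 ft; q_4 = 1.70 × 1.84 × 11.6 = 36.28 ft³/s
Stations 1, 5 contribute zero (depth or velocity is 0).
Q = Σ qᵢ = 242.1 ft³/s

242 ft³/s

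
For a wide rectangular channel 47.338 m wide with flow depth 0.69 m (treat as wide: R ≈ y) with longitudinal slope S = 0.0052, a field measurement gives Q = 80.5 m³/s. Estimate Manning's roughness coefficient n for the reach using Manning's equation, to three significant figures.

A = b·y = 47.338 × 0.69 = 32.66 m²
Wide channel: R ≈ y = 0.69 m
n = (1/Q)·A·R^(2/3)·S^(1/2) = (1/80.5) × 32.66 × 0.7808 × 0.07211 = 0.02285

0.0228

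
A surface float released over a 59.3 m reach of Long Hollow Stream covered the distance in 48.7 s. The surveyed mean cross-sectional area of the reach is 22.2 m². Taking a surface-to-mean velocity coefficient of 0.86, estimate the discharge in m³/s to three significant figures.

23.2 m³/s

v_surface = L / t̄ = 59.3 / 48.7 = 1.218 m/s
v_mean = 0.86 × 1.218 = 1.047 m/s
Q = A × v_mean = 22.2 × 1.047 = 23.25 m³/s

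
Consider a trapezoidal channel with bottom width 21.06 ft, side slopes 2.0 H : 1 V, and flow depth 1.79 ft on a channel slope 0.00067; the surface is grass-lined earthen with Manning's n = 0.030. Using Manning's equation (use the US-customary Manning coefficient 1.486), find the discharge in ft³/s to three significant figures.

74.7 ft³/s

A = (b + z·y)·y = (21.06 + 2.0×1.79)×1.79 = 44.11 ft²
P = b + 2y√(1+z²) = 21.06 + 2×1.79×√(1+2.0²) = 29.07 ft
R = A/P = 44.11/29.07 = 1.517 ft
Q = (1.486/n)·A·R^(2/3)·S^(1/2) = (1.486/0.030) × 44.11 × 1.517^(2/3) × 0.00067^(1/2) = 74.68 ft³/s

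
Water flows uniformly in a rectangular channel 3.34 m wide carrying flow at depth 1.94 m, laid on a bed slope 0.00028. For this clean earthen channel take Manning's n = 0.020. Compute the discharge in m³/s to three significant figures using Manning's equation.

5.04 m³/s

A = b·y = 3.34 × 1.94 = 6.480 m²
P = b + 2y = 3.34 + 2×1.94 = 7.220 m
R = A/P = 6.480/7.220 = 0.8975 m
Q = (1/n)·A·R^(2/3)·S^(1/2) = (1/0.020) × 6.480 × 0.8975^(2/3) × 0.00028^(1/2) = 5.044 m³/s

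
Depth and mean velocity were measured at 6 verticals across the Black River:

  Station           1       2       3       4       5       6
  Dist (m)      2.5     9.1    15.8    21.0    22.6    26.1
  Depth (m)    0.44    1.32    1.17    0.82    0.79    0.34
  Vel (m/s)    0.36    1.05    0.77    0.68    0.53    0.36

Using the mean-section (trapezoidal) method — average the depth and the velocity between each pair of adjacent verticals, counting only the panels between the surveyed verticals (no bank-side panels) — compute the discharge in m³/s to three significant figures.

Panel 1-2: Δb = 6.6 m, d̄ = (0.44+1.32)/2 = 0.88, v̄ = (0.36+1.05)/2 = 0.705 → q = 6.6×0.88×0.705 = 4.095 m³/s
Panel 2-3: Δb = 6.7 m, d̄ = (1.32+1.17)/2 = 1.245, v̄ = (1.05+0.77)/2 = 0.91 → q = 6.7×1.245×0.91 = 7.591 m³/s
Panel 3-4: Δb = 5.2 m, d̄ = (1.17+0.82)/2 = 0.995, v̄ = (0.77+0.68)/2 = 0.725 → q = 5.2×0.995×0.725 = 3.751 m³/s
Panel 4-5: Δb = 1.6 m, d̄ = (0.82+0.79)/2 = 0.805, v̄ = (0.68+0.53)/2 = 0.605 → q = 1.6×0.805×0.605 = 0.7792 m³/s
Panel 5-6: Δb = 3.5 m, d̄ = (0.79+0.34)/2 = 0.565, v̄ = (0.53+0.36)/2 = 0.445 → q = 3.5×0.565×0.445 = 0.8800 m³/s
Q = Σ q = 17.10 m³/s

17.1 m³/s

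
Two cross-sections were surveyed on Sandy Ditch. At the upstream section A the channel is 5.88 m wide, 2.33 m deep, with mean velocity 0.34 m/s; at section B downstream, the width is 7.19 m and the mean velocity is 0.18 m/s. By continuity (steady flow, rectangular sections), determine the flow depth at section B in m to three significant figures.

3.60 m

Q = A₁V₁ = (5.88×2.33) × 0.34 = 4.658 m³/s
d₂ = Q/(b₂ V₂) = 4.658/(7.19×0.18) = 3.599 m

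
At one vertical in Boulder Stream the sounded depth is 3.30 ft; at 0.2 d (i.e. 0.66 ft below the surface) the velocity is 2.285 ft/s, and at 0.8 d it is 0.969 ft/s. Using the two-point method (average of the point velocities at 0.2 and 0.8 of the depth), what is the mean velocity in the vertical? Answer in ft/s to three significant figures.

v̄ = (2.285 + 0.969) / 2 = 1.627 ft/s

1.63 ft/s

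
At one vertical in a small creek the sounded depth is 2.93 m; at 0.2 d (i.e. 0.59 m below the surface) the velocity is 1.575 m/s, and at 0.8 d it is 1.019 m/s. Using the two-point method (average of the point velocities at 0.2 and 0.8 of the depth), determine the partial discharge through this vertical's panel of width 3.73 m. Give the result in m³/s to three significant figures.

v̄ = (1.575 + 1.019) / 2 = 1.297 m/s
q = v̄ × d × w = 1.297 × 2.93 × 3.73 = 14.17 m³/s

14.2 m³/s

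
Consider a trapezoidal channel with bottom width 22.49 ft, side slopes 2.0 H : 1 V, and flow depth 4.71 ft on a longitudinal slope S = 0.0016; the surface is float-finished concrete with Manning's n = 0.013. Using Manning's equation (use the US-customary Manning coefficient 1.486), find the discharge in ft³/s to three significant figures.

1570 ft³/s

A = (b + z·y)·y = (22.49 + 2.0×4.71)×4.71 = 150.3 ft²
P = b + 2y√(1+z²) = 22.49 + 2×4.71×√(1+2.0²) = 43.55 ft
R = A/P = 150.3/43.55 = 3.451 ft
Q = (1.486/n)·A·R^(2/3)·S^(1/2) = (1.486/0.013) × 150.3 × 3.451^(2/3) × 0.0016^(1/2) = 1569 ft³/s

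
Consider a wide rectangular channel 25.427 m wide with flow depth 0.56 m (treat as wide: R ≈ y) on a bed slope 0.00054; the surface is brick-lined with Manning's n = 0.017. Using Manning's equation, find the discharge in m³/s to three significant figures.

13.2 m³/s

A = b·y = 25.427 × 0.56 = 14.24 m²
Wide channel: R ≈ y = 0.56 m
Q = (1/n)·A·R^(2/3)·S^(1/2) = (1/0.017) × 14.24 × 0.5600^(2/3) × 0.00054^(1/2) = 13.22 m³/s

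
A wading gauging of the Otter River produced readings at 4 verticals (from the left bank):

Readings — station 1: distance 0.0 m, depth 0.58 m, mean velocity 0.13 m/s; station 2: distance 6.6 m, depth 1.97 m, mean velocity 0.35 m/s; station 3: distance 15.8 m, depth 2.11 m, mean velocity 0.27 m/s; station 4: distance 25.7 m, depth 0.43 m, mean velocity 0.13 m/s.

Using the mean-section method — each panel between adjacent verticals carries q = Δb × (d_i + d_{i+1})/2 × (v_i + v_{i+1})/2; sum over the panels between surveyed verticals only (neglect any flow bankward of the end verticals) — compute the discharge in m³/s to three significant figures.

10.4 m³/s

Panel 1-2: Δb = 6.6 m, d̄ = (0.58+1.97)/2 = 1.275, v̄ = (0.13+0.35)/2 = 0.24 → q = 6.6×1.275×0.24 = 2.020 m³/s
Panel 2-3: Δb = 9.2 m, d̄ = (1.97+2.11)/2 = 2.04, v̄ = (0.35+0.27)/2 = 0.31 → q = 9.2×2.04×0.31 = 5.818 m³/s
Panel 3-4: Δb = 9.9 m, d̄ = (2.11+0.43)/2 = 1.27, v̄ = (0.27+0.13)/2 = 0.2 → q = 9.9×1.27×0.2 = 2.515 m³/s
Q = Σ q = 10.35 m³/s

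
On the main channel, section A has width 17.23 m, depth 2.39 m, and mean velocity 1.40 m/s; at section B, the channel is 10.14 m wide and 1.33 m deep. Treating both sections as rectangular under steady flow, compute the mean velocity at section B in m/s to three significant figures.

Q = A₁V₁ = (17.23×2.39) × 1.40 = 57.65 m³/s
A₂ = 10.14 × 1.33 = 13.49 m²
V₂ = Q/A₂ = 57.65/13.49 = 4.275 m/s

4.27 m/s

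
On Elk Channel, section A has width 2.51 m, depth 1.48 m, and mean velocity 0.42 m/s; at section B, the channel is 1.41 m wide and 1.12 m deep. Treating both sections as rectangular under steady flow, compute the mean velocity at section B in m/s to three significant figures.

Q = A₁V₁ = (2.51×1.48) × 0.42 = 1.560 m³/s
A₂ = 1.41 × 1.12 = 1.579 m²
V₂ = Q/A₂ = 1.560/1.579 = 0.9880 m/s

0.988 m/s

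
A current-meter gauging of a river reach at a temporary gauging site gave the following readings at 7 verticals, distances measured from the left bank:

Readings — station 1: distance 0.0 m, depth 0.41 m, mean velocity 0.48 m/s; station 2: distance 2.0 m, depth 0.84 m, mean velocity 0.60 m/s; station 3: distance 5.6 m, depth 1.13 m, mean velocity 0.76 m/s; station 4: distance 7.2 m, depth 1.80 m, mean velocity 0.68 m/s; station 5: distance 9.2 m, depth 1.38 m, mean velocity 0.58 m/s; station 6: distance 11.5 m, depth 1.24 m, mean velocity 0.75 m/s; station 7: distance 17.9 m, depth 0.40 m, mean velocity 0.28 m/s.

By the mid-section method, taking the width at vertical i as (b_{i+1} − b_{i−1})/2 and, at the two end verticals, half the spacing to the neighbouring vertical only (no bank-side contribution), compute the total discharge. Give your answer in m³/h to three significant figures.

w_1 = (2.0 − 0.0)/2 = 1 m; q_1 = 0.48 × 0.41 × 1 = 0.1968 m³/s
w_2 = (5.6 − 0.0)/2 = 2.8 m; q_2 = 0.60 × 0.84 × 2.8 = 1.411 m³/s
w_3 = (7.2 − 2.0)/2 = 2.6 m; q_3 = 0.76 × 1.13 × 2.6 = 2.233 m³/s
w_4 = (9.2 − 5.6)/2 = 1.8 m; q_4 = 0.68 × 1.80 × 1.8 = 2.203 m³/s
w_5 = (11.5 − 7.2)/2 = 2.15 m; q_5 = 0.58 × 1.38 × 2.15 = 1.721 m³/s
w_6 = (17.9 − 9.2)/2 = 4.35 m; q_6 = 0.75 × 1.24 × 4.35 = 4.046 m³/s
w_7 = (17.9 − 11.5)/2 = 3.2 m; q_7 = 0.28 × 0.40 × 3.2 = 0.3584 m³/s
Q = Σ qᵢ = 12.17 m³/s
= 12.17 × 3600 = 43810 m³/h

43800 m³/h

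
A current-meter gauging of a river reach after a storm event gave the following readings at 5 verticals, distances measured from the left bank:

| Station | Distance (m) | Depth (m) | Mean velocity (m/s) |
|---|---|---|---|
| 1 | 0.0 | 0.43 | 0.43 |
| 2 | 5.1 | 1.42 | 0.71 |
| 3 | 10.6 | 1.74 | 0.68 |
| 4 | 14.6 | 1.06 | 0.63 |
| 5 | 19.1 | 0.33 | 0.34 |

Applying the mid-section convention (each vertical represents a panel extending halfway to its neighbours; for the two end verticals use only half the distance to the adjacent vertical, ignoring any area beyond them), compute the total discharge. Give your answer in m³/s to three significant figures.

14.5 m³/s

w_1 = (5.1 − 0.0)/2 = 2.55 m; q_1 = 0.43 × 0.43 × 2.55 = 0.4715 m³/s
w_2 = (10.6 − 0.0)/2 = 5.3 m; q_2 = 0.71 × 1.42 × 5.3 = 5.343 m³/s
w_3 = (14.6 − 5.1)/2 = 4.75 m; q_3 = 0.68 × 1.74 × 4.75 = 5.620 m³/s
w_4 = (19.1 − 10.6)/2 = 4.25 m; q_4 = 0.63 × 1.06 × 4.25 = 2.838 m³/s
w_5 = (19.1 − 14.6)/2 = 2.25 m; q_5 = 0.34 × 0.33 × 2.25 = 0.2525 m³/s
Q = Σ qᵢ = 14.53 m³/s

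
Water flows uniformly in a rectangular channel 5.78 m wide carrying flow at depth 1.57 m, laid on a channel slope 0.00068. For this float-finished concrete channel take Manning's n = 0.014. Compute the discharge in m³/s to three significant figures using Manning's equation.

17.1 m³/s

A = b·y = 5.78 × 1.57 = 9.075 m²
P = b + 2y = 5.78 + 2×1.57 = 8.920 m
R = A/P = 9.075/8.920 = 1.017 m
Q = (1/n)·A·R^(2/3)·S^(1/2) = (1/0.014) × 9.075 × 1.017^(2/3) × 0.00068^(1/2) = 17.10 m³/s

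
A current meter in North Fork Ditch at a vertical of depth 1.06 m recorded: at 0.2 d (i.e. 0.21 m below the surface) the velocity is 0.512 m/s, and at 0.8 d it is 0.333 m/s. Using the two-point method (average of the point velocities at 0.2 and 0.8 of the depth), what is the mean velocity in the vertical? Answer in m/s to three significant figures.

0.423 m/s

v̄ = (0.512 + 0.333) / 2 = 0.4225 m/s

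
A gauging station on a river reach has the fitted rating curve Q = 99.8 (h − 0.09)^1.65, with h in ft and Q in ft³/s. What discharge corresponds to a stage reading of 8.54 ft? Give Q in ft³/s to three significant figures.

Q = 99.8 × (8.54 − 0.09)^1.65 = 99.8 × 8.45^1.65 = 3376 ft³/s

3380 ft³/s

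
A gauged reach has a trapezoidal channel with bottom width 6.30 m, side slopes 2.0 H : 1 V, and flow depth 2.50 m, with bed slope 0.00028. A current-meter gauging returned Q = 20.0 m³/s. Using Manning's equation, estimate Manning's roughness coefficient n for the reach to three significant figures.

A = (b + z·y)·y = (6.30 + 2.0×2.50)×2.50 = 28.25 m²
P = b + 2y√(1+z²) = 6.30 + 2×2.50×√(1+2.0²) = 17.48 m
R = A/P = 28.25/17.48 = 1.616 m
n = (1/Q)·A·R^(2/3)·S^(1/2) = (1/20.0) × 28.25 × 1.377 × 0.01673 = 0.03255

0.0325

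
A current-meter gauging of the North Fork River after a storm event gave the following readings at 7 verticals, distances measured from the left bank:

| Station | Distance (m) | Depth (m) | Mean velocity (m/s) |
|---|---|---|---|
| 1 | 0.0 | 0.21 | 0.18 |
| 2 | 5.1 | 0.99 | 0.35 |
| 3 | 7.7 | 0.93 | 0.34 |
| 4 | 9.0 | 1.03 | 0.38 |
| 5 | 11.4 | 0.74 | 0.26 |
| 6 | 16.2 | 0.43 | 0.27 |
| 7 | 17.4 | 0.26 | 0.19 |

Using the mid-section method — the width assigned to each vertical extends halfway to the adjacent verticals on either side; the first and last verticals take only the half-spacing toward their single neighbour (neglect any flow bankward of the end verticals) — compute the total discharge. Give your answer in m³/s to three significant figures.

3.84 m³/s

w_1 = (5.1 − 0.0)/2 = 2.55 m; q_1 = 0.18 × 0.21 × 2.55 = 0.09639 m³/s
w_2 = (7.7 − 0.0)/2 = 3.85 m; q_2 = 0.35 × 0.99 × 3.85 = 1.334 m³/s
w_3 = (9.0 − 5.1)/2 = 1.95 m; q_3 = 0.34 × 0.93 × 1.95 = 0.6166 m³/s
w_4 = (11.4 − 7.7)/2 = 1.85 m; q_4 = 0.38 × 1.03 × 1.85 = 0.7241 m³/s
w_5 = (16.2 − 9.0)/2 = 3.6 m; q_5 = 0.26 × 0.74 × 3.6 = 0.6926 m³/s
w_6 = (17.4 − 11.4)/2 = 3 m; q_6 = 0.27 × 0.43 × 3 = 0.3483 m³/s
w_7 = (17.4 − 16.2)/2 = 0.6 m; q_7 = 0.19 × 0.26 × 0.6 = 0.02964 m³/s
Q = Σ qᵢ = 3.842 m³/s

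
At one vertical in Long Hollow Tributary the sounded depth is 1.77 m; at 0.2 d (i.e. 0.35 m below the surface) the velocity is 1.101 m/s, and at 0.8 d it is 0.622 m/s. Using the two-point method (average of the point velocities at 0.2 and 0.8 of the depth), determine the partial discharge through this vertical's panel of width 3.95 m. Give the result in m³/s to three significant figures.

6.02 m³/s

v̄ = (1.101 + 0.622) / 2 = 0.8615 m/s
q = v̄ × d × w = 0.8615 × 1.77 × 3.95 = 6.023 m³/s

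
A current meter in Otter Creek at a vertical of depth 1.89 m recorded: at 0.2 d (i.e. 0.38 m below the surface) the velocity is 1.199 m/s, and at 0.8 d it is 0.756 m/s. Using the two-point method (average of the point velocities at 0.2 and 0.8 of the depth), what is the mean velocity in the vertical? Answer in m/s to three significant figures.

v̄ = (1.199 + 0.756) / 2 = 0.9775 m/s

0.978 m/s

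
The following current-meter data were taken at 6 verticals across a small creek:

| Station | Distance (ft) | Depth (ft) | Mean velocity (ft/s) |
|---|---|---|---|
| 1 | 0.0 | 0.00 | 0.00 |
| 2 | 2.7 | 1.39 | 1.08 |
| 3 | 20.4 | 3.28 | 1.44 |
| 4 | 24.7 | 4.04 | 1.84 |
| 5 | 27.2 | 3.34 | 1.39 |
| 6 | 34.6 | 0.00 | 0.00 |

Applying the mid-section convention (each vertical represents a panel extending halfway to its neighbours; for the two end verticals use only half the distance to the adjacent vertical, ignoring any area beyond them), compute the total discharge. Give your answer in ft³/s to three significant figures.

w_2 = (20.4 − 0.0)/2 = 10.2 ft; q_2 = 1.08 × 1.39 × 10.2 = 15.31 ft³/s
w_3 = (24.7 − 2.7)/2 = 11 ft; q_3 = 1.44 × 3.28 × 11 = 51.96 ft³/s
w_4 = (27.2 − 20.4)/2 = 3.4 ft; q_4 = 1.84 × 4.04 × 3.4 = 25.27 ft³/s
w_5 = (34.6 − 24.7)/2 = 4.95 ft; q_5 = 1.39 × 3.34 × 4.95 = 22.98 ft³/s
Stations 1, 6 contribute zero (depth or velocity is 0).
Q = Σ qᵢ = 115.5 ft³/s

116 ft³/s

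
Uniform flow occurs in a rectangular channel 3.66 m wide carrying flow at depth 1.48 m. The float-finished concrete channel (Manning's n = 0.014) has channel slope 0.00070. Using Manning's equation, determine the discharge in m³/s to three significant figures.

8.96 m³/s

A = b·y = 3.66 × 1.48 = 5.417 m²
P = b + 2y = 3.66 + 2×1.48 = 6.620 m
R = A/P = 5.417/6.620 = 0.8182 m
Q = (1/n)·A·R^(2/3)·S^(1/2) = (1/0.014) × 5.417 × 0.8182^(2/3) × 0.00070^(1/2) = 8.955 m³/s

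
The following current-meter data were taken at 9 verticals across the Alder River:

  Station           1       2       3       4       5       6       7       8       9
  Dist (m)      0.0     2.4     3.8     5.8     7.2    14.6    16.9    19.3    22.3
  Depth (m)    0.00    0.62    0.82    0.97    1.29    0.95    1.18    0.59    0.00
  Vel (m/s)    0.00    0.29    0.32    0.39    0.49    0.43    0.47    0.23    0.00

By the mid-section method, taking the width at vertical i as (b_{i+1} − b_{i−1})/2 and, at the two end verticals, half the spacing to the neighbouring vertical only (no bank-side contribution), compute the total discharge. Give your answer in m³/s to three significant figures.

7.86 m³/s

w_2 = (3.8 − 0.0)/2 = 1.9 m; q_2 = 0.29 × 0.62 × 1.9 = 0.3416 m³/s
w_3 = (5.8 − 2.4)/2 = 1.7 m; q_3 = 0.32 × 0.82 × 1.7 = 0.4461 m³/s
w_4 = (7.2 − 3.8)/2 = 1.7 m; q_4 = 0.39 × 0.97 × 1.7 = 0.6431 m³/s
w_5 = (14.6 − 5.8)/2 = 4.4 m; q_5 = 0.49 × 1.29 × 4.4 = 2.781 m³/s
w_6 = (16.9 − 7.2)/2 = 4.85 m; q_6 = 0.43 × 0.95 × 4.85 = 1.981 m³/s
w_7 = (19.3 − 14.6)/2 = 2.35 m; q_7 = 0.47 × 1.18 × 2.35 = 1.303 m³/s
w_8 = (22.3 − 16.9)/2 = 2.7 m; q_8 = 0.23 × 0.59 × 2.7 = 0.3664 m³/s
Stations 1, 9 contribute zero (depth or velocity is 0).
Q = Σ qᵢ = 7.863 m³/s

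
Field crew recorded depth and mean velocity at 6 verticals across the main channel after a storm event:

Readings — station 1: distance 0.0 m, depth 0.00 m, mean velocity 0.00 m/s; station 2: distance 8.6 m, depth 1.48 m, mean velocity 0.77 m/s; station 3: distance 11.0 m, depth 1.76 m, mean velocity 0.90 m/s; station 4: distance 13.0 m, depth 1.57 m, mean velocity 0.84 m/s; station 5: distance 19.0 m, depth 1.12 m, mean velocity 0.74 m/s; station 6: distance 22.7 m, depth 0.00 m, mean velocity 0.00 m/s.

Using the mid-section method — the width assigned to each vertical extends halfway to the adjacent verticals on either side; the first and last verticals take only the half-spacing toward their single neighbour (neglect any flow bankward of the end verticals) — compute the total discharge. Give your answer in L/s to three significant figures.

19000 L/s

w_2 = (11.0 − 0.0)/2 = 5.5 m; q_2 = 0.77 × 1.48 × 5.5 = 6.268 m³/s
w_3 = (13.0 − 8.6)/2 = 2.2 m; q_3 = 0.90 × 1.76 × 2.2 = 3.485 m³/s
w_4 = (19.0 − 11.0)/2 = 4 m; q_4 = 0.84 × 1.57 × 4 = 5.275 m³/s
w_5 = (22.7 − 13.0)/2 = 4.85 m; q_5 = 0.74 × 1.12 × 4.85 = 4.020 m³/s
Stations 1, 6 contribute zero (depth or velocity is 0).
Q = Σ qᵢ = 19.05 m³/s
= 19.05 × 1000 = 19050 L/s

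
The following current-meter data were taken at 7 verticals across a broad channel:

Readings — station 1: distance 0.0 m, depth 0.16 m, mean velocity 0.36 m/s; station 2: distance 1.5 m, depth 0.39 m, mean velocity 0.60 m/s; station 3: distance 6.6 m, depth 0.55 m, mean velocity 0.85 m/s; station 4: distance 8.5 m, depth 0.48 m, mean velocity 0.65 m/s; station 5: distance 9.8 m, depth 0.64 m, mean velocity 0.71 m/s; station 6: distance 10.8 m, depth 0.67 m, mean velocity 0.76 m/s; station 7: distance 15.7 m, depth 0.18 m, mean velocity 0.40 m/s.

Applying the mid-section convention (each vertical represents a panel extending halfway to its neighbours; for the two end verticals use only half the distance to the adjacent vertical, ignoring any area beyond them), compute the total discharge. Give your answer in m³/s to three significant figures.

5.15 m³/s

w_1 = (1.5 − 0.0)/2 = 0.75 m; q_1 = 0.36 × 0.16 × 0.75 = 0.04320 m³/s
w_2 = (6.6 − 0.0)/2 = 3.3 m; q_2 = 0.60 × 0.39 × 3.3 = 0.7722 m³/s
w_3 = (8.5 − 1.5)/2 = 3.5 m; q_3 = 0.85 × 0.55 × 3.5 = 1.636 m³/s
w_4 = (9.8 − 6.6)/2 = 1.6 m; q_4 = 0.65 × 0.48 × 1.6 = 0.4992 m³/s
w_5 = (10.8 − 8.5)/2 = 1.15 m; q_5 = 0.71 × 0.64 × 1.15 = 0.5226 m³/s
w_6 = (15.7 − 9.8)/2 = 2.95 m; q_6 = 0.76 × 0.67 × 2.95 = 1.502 m³/s
w_7 = (15.7 − 10.8)/2 = 2.45 m; q_7 = 0.40 × 0.18 × 2.45 = 0.1764 m³/s
Q = Σ qᵢ = 5.152 m³/s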